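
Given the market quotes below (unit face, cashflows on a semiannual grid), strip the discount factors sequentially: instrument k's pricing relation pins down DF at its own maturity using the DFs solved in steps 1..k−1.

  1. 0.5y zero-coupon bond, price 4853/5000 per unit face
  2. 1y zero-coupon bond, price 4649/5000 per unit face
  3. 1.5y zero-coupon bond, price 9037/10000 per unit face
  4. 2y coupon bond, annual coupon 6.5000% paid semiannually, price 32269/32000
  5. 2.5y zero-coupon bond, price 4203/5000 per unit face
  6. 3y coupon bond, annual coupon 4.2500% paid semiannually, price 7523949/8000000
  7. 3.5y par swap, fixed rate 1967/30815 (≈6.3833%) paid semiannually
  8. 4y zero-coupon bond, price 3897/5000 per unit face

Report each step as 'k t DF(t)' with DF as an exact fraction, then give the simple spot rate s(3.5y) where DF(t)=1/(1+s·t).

1 1/2 4853/5000
2 1 4649/5000
3 3/2 9037/10000
4 2 2221/2500
5 5/2 4203/5000
6 3 4133/5000
7 7/2 8033/10000
8 4 3897/5000
s(3.5y) = (1/(8033/10000) − 1)/(7/2) = 562/8033 ≈ 6.9961%

step 1 [0.5y] zero: DF = P = 4853/5000 ≈ 0.970600
step 2 [1y] zero: DF = P = 4649/5000 ≈ 0.929800
step 3 [1.5y] zero: DF = P = 9037/10000 ≈ 0.903700
step 4 [2y] bond c/2=13/400: DF=(32269/32000 − 13/400·(0.970600+0.929800+0.903700))/(1+13/400) = 2221/2500 ≈ 0.888400
step 5 [2.5y] zero: DF = P = 4203/5000 ≈ 0.840600
step 6 [3y] bond c/2=17/800: DF=(7523949/8000000 − 17/800·(0.970600+0.929800+0.903700+0.888400+0.840600))/(1+17/800) = 4133/5000 ≈ 0.826600
step 7 [3.5y] swap r/2=1967/61630: DF=(1 − 1967/61630·(0.970600+0.929800+0.903700+0.888400+0.840600+0.826600))/(1+1967/61630) = 8033/10000 ≈ 0.803300
step 8 [4y] zero: DF = P = 3897/5000 ≈ 0.779400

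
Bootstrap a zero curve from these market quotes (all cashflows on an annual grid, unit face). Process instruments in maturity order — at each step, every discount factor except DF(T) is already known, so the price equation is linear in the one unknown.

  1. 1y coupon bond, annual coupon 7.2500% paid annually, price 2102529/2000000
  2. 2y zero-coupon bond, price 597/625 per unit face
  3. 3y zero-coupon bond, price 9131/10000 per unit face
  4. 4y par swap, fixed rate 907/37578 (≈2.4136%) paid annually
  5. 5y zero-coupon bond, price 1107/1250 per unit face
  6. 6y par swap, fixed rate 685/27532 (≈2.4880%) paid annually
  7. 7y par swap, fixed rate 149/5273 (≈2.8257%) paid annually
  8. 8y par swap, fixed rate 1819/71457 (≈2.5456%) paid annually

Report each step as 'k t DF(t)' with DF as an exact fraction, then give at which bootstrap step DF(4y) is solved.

1 1 4901/5000
2 2 597/625
3 3 9131/10000
4 4 9093/10000
5 5 1107/1250
6 6 863/1000
7 7 2053/2500
8 8 8181/10000
DF(4y) is solved at step 4

step 1 [1y] bond c/1=29/400: DF=(2102529/2000000 − 29/400·(0))/(1+29/400) = 4901/5000 ≈ 0.980200
step 2 [2y] zero: DF = P = 597/625 ≈ 0.955200
step 3 [3y] zero: DF = P = 9131/10000 ≈ 0.913100
step 4 [4y] swap r/1=907/37578: DF=(1 − 907/37578·(0.980200+0.955200+0.913100))/(1+907/37578) = 9093/10000 ≈ 0.909300
step 5 [5y] zero: DF = P = 1107/1250 ≈ 0.885600
step 6 [6y] swap r/1=685/27532: DF=(1 − 685/27532·(0.980200+0.955200+0.913100+0.909300+0.885600))/(1+685/27532) = 863/1000 ≈ 0.863000
step 7 [7y] swap r/1=149/5273: DF=(1 − 149/5273·(0.980200+0.955200+0.913100+0.909300+0.885600+0.863000))/(1+149/5273) = 2053/2500 ≈ 0.821200
step 8 [8y] swap r/1=1819/71457: DF=(1 − 1819/71457·(0.980200+0.955200+0.913100+0.909300+0.885600+0.863000+0.821200))/(1+1819/71457) = 8181/10000 ≈ 0.818100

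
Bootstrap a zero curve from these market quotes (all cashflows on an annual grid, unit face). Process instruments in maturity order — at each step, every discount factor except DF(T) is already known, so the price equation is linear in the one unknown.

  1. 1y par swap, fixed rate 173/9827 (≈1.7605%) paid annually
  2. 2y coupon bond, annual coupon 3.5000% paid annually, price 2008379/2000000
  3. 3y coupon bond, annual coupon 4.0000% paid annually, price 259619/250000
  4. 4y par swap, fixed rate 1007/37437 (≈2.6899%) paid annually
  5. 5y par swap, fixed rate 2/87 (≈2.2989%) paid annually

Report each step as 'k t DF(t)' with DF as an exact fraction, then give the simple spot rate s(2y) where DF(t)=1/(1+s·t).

1 1 9827/10000
2 2 937/1000
3 3 9247/10000
4 4 8993/10000
5 5 4467/5000
s(2y) = (1/(937/1000) − 1)/(2) = 63/1874 ≈ 3.3618%

step 1 [1y] swap r/1=173/9827: DF=(1 − 173/9827·(0))/(1+173/9827) = 9827/10000 ≈ 0.982700
step 2 [2y] bond c/1=7/200: DF=(2008379/2000000 − 7/200·(0.982700))/(1+7/200) = 937/1000 ≈ 0.937000
step 3 [3y] bond c/1=1/25: DF=(259619/250000 − 1/25·(0.982700+0.937000))/(1+1/25) = 9247/10000 ≈ 0.924700
step 4 [4y] swap r/1=1007/37437: DF=(1 − 1007/37437·(0.982700+0.937000+0.924700))/(1+1007/37437) = 8993/10000 ≈ 0.899300
step 5 [5y] swap r/1=2/87: DF=(1 − 2/87·(0.982700+0.937000+0.924700+0.899300))/(1+2/87) = 4467/5000 ≈ 0.893400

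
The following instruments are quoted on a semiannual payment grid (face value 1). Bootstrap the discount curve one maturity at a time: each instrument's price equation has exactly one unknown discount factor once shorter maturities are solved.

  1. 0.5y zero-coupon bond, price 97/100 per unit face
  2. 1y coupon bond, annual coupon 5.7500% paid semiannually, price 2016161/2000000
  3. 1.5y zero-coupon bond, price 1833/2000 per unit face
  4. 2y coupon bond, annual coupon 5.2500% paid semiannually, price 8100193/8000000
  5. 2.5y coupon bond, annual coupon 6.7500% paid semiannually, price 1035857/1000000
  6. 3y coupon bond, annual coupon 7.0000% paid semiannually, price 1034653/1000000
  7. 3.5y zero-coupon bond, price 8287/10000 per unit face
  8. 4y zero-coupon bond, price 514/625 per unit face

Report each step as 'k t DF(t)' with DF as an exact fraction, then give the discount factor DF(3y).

1 1/2 97/100
2 1 1191/1250
3 3/2 1833/2000
4 2 457/500
5 5/2 1759/2000
6 3 843/1000
7 7/2 8287/10000
8 4 514/625
DF(3y) = 843/1000 ≈ 0.843000

step 1 [0.5y] zero: DF = P = 97/100 ≈ 0.970000
step 2 [1y] bond c/2=23/800: DF=(2016161/2000000 − 23/800·(0.970000))/(1+23/800) = 1191/1250 ≈ 0.952800
step 3 [1.5y] zero: DF = P = 1833/2000 ≈ 0.916500
step 4 [2y] bond c/2=21/800: DF=(8100193/8000000 − 21/800·(0.970000+0.952800+0.916500))/(1+21/800) = 457/500 ≈ 0.914000
step 5 [2.5y] bond c/2=27/800: DF=(1035857/1000000 − 27/800·(0.970000+0.952800+0.916500+0.914000))/(1+27/800) = 1759/2000 ≈ 0.879500
step 6 [3y] bond c/2=7/200: DF=(1034653/1000000 − 7/200·(0.970000+0.952800+0.916500+0.914000+0.879500))/(1+7/200) = 843/1000 ≈ 0.843000
step 7 [3.5y] zero: DF = P = 8287/10000 ≈ 0.828700
step 8 [4y] zero: DF = P = 514/625 ≈ 0.822400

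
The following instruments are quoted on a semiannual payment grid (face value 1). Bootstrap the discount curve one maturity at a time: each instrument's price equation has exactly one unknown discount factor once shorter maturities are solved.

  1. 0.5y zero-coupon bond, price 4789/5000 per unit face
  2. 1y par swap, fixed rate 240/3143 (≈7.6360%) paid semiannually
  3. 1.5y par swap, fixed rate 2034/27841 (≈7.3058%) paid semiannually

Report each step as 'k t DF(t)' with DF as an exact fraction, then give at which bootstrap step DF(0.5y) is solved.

1 1/2 4789/5000
2 1 116/125
3 3/2 8983/10000
DF(0.5y) is solved at step 1

step 1 [0.5y] zero: DF = P = 4789/5000 ≈ 0.957800
step 2 [1y] swap r/2=120/3143: DF=(1 − 120/3143·(0.957800))/(1+120/3143) = 116/125 ≈ 0.928000
step 3 [1.5y] swap r/2=1017/27841: DF=(1 − 1017/27841·(0.957800+0.928000))/(1+1017/27841) = 8983/10000 ≈ 0.898300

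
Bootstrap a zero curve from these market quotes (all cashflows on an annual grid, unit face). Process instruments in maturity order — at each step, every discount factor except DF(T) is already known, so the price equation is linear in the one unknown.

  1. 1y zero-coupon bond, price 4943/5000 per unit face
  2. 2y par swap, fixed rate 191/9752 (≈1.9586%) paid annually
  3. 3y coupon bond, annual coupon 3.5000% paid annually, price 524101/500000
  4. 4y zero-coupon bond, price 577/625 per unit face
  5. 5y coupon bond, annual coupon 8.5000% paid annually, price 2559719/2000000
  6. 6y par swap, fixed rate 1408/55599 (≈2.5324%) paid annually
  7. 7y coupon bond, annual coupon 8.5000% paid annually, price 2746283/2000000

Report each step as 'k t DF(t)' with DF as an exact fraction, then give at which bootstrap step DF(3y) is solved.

step 1 [1y] zero: DF = P = 4943/5000 ≈ 0.988600
step 2 [2y] swap r/1=191/9752: DF=(1 − 191/9752·(0.988600))/(1+191/9752) = 4809/5000 ≈ 0.961800
step 3 [3y] bond c/1=7/200: DF=(524101/500000 − 7/200·(0.988600+0.961800))/(1+7/200) = 2367/2500 ≈ 0.946800
step 4 [4y] zero: DF = P = 577/625 ≈ 0.923200
step 5 [5y] bond c/1=17/200: DF=(2559719/2000000 − 17/200·(0.988600+0.961800+0.946800+0.923200))/(1+17/200) = 8803/10000 ≈ 0.880300
step 6 [6y] swap r/1=1408/55599: DF=(1 − 1408/55599·(0.988600+0.961800+0.946800+0.923200+0.880300))/(1+1408/55599) = 537/625 ≈ 0.859200
step 7 [7y] bond c/1=17/200: DF=(2746283/2000000 − 17/200·(0.988600+0.961800+0.946800+0.923200+0.880300+0.859200))/(1+17/200) = 83/100 ≈ 0.830000

1 1 4943/5000
2 2 4809/5000
3 3 2367/2500
4 4 577/625
5 5 8803/10000
6 6 537/625
7 7 83/100
DF(3y) is solved at step 3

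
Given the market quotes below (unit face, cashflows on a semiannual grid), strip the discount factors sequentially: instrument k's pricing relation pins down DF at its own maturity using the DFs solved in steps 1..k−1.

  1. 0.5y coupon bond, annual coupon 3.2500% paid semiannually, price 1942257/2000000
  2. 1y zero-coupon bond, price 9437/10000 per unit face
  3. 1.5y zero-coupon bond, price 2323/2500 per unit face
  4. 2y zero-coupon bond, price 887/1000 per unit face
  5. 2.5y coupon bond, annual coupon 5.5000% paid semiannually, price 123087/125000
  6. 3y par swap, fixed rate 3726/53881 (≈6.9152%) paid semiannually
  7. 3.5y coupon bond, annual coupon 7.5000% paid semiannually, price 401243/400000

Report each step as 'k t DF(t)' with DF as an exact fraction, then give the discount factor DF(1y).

step 1 [0.5y] bond c/2=13/800: DF=(1942257/2000000 − 13/800·(0))/(1+13/800) = 2389/2500 ≈ 0.955600
step 2 [1y] zero: DF = P = 9437/10000 ≈ 0.943700
step 3 [1.5y] zero: DF = P = 2323/2500 ≈ 0.929200
step 4 [2y] zero: DF = P = 887/1000 ≈ 0.887000
step 5 [2.5y] bond c/2=11/400: DF=(123087/125000 − 11/400·(0.955600+0.943700+0.929200+0.887000))/(1+11/400) = 8589/10000 ≈ 0.858900
step 6 [3y] swap r/2=1863/53881: DF=(1 − 1863/53881·(0.955600+0.943700+0.929200+0.887000+0.858900))/(1+1863/53881) = 8137/10000 ≈ 0.813700
step 7 [3.5y] bond c/2=3/80: DF=(401243/400000 − 3/80·(0.955600+0.943700+0.929200+0.887000+0.858900+0.813700))/(1+3/80) = 7721/10000 ≈ 0.772100

1 1/2 2389/2500
2 1 9437/10000
3 3/2 2323/2500
4 2 887/1000
5 5/2 8589/10000
6 3 8137/10000
7 7/2 7721/10000
DF(1y) = 9437/10000 ≈ 0.943700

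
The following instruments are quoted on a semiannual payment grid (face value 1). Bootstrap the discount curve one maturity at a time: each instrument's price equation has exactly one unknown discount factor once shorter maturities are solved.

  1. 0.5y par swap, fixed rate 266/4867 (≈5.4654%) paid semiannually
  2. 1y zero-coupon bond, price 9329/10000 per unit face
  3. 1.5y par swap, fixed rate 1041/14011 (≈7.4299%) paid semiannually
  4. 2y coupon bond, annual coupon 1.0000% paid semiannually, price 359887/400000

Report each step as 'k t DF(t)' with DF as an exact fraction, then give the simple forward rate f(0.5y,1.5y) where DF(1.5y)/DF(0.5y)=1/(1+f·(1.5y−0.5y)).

step 1 [0.5y] swap r/2=133/4867: DF=(1 − 133/4867·(0))/(1+133/4867) = 4867/5000 ≈ 0.973400
step 2 [1y] zero: DF = P = 9329/10000 ≈ 0.932900
step 3 [1.5y] swap r/2=1041/28022: DF=(1 − 1041/28022·(0.973400+0.932900))/(1+1041/28022) = 8959/10000 ≈ 0.895900
step 4 [2y] bond c/2=1/200: DF=(359887/400000 − 1/200·(0.973400+0.932900+0.895900))/(1+1/200) = 8813/10000 ≈ 0.881300

1 1/2 4867/5000
2 1 9329/10000
3 3/2 8959/10000
4 2 8813/10000
f(0.5y,1.5y) = ((4867/5000)/(8959/10000) − 1)/(1) = 25/289 ≈ 8.6505%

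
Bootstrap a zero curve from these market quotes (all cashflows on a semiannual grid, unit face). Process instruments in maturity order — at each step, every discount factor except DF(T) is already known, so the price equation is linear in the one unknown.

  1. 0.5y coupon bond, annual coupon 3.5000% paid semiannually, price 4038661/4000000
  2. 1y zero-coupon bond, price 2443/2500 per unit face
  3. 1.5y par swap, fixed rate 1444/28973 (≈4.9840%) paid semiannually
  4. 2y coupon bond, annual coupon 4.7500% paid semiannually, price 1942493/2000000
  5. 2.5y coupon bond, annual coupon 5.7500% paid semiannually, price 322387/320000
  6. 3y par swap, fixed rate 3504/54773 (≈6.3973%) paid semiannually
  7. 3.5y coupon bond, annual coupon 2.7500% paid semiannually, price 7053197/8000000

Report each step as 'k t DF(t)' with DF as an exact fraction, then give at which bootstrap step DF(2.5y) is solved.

1 1/2 9923/10000
2 1 2443/2500
3 3/2 4639/5000
4 2 1763/2000
5 5/2 8737/10000
6 3 1031/1250
7 7/2 3977/5000
DF(2.5y) is solved at step 5

step 1 [0.5y] bond c/2=7/400: DF=(4038661/4000000 − 7/400·(0))/(1+7/400) = 9923/10000 ≈ 0.992300
step 2 [1y] zero: DF = P = 2443/2500 ≈ 0.977200
step 3 [1.5y] swap r/2=722/28973: DF=(1 − 722/28973·(0.992300+0.977200))/(1+722/28973) = 4639/5000 ≈ 0.927800
step 4 [2y] bond c/2=19/800: DF=(1942493/2000000 − 19/800·(0.992300+0.977200+0.927800))/(1+19/800) = 1763/2000 ≈ 0.881500
step 5 [2.5y] bond c/2=23/800: DF=(322387/320000 − 23/800·(0.992300+0.977200+0.927800+0.881500))/(1+23/800) = 8737/10000 ≈ 0.873700
step 6 [3y] swap r/2=1752/54773: DF=(1 − 1752/54773·(0.992300+0.977200+0.927800+0.881500+0.873700))/(1+1752/54773) = 1031/1250 ≈ 0.824800
step 7 [3.5y] bond c/2=11/800: DF=(7053197/8000000 − 11/800·(0.992300+0.977200+0.927800+0.881500+0.873700+0.824800))/(1+11/800) = 3977/5000 ≈ 0.795400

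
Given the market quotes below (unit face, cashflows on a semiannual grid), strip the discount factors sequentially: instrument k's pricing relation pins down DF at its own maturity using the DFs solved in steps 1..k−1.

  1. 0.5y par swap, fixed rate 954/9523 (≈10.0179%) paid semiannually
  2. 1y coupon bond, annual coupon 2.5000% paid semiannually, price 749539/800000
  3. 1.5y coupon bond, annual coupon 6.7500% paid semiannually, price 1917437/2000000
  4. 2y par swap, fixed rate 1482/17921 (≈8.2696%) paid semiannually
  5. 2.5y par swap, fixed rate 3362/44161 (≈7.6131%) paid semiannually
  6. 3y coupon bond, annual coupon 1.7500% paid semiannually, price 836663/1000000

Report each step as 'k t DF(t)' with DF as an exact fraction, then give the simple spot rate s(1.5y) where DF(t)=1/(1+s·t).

1 1/2 9523/10000
2 1 571/625
3 3/2 1733/2000
4 2 4259/5000
5 5/2 8319/10000
6 3 7911/10000
s(1.5y) = (1/(1733/2000) − 1)/(3/2) = 178/1733 ≈ 10.2712%

step 1 [0.5y] swap r/2=477/9523: DF=(1 − 477/9523·(0))/(1+477/9523) = 9523/10000 ≈ 0.952300
step 2 [1y] bond c/2=1/80: DF=(749539/800000 − 1/80·(0.952300))/(1+1/80) = 571/625 ≈ 0.913600
step 3 [1.5y] bond c/2=27/800: DF=(1917437/2000000 − 27/800·(0.952300+0.913600))/(1+27/800) = 1733/2000 ≈ 0.866500
step 4 [2y] swap r/2=741/17921: DF=(1 − 741/17921·(0.952300+0.913600+0.866500))/(1+741/17921) = 4259/5000 ≈ 0.851800
step 5 [2.5y] swap r/2=1681/44161: DF=(1 − 1681/44161·(0.952300+0.913600+0.866500+0.851800))/(1+1681/44161) = 8319/10000 ≈ 0.831900
step 6 [3y] bond c/2=7/800: DF=(836663/1000000 − 7/800·(0.952300+0.913600+0.866500+0.851800+0.831900))/(1+7/800) = 7911/10000 ≈ 0.791100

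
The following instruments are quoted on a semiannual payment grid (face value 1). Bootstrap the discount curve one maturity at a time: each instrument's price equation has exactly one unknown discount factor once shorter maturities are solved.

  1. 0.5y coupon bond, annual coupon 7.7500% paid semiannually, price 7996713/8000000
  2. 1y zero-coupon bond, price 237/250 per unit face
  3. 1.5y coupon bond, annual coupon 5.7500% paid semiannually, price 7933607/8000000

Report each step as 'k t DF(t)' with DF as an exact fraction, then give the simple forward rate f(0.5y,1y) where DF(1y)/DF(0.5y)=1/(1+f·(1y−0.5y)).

step 1 [0.5y] bond c/2=31/800: DF=(7996713/8000000 − 31/800·(0))/(1+31/800) = 9623/10000 ≈ 0.962300
step 2 [1y] zero: DF = P = 237/250 ≈ 0.948000
step 3 [1.5y] bond c/2=23/800: DF=(7933607/8000000 − 23/800·(0.962300+0.948000))/(1+23/800) = 4553/5000 ≈ 0.910600

1 1/2 9623/10000
2 1 237/250
3 3/2 4553/5000
f(0.5y,1y) = ((9623/10000)/(237/250) − 1)/(1/2) = 143/4740 ≈ 3.0169%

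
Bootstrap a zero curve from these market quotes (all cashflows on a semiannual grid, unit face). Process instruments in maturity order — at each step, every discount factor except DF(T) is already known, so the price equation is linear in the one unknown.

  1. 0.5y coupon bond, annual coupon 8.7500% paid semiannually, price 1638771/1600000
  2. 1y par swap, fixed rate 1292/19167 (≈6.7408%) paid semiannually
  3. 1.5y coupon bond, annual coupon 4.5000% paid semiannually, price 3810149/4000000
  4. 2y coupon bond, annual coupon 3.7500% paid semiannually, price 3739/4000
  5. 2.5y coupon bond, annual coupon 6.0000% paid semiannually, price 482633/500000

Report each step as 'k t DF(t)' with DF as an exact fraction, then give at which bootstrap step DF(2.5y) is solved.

step 1 [0.5y] bond c/2=7/160: DF=(1638771/1600000 − 7/160·(0))/(1+7/160) = 9813/10000 ≈ 0.981300
step 2 [1y] swap r/2=646/19167: DF=(1 − 646/19167·(0.981300))/(1+646/19167) = 4677/5000 ≈ 0.935400
step 3 [1.5y] bond c/2=9/400: DF=(3810149/4000000 − 9/400·(0.981300+0.935400))/(1+9/400) = 4447/5000 ≈ 0.889400
step 4 [2y] bond c/2=3/160: DF=(3739/4000 − 3/160·(0.981300+0.935400+0.889400))/(1+3/160) = 8659/10000 ≈ 0.865900
step 5 [2.5y] bond c/2=3/100: DF=(482633/500000 − 3/100·(0.981300+0.935400+0.889400+0.865900))/(1+3/100) = 4151/5000 ≈ 0.830200

1 1/2 9813/10000
2 1 4677/5000
3 3/2 4447/5000
4 2 8659/10000
5 5/2 4151/5000
DF(2.5y) is solved at step 5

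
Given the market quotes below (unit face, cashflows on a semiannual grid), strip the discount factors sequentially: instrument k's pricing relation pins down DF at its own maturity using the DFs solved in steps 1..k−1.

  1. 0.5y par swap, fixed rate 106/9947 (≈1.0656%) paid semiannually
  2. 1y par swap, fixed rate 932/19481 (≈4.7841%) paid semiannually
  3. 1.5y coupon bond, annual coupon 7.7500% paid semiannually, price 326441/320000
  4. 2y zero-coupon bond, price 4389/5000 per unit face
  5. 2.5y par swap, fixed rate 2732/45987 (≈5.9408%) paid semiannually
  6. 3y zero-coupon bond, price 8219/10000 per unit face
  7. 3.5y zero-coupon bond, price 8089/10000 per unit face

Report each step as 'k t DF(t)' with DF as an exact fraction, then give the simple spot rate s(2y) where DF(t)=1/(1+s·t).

step 1 [0.5y] swap r/2=53/9947: DF=(1 − 53/9947·(0))/(1+53/9947) = 9947/10000 ≈ 0.994700
step 2 [1y] swap r/2=466/19481: DF=(1 − 466/19481·(0.994700))/(1+466/19481) = 4767/5000 ≈ 0.953400
step 3 [1.5y] bond c/2=31/800: DF=(326441/320000 − 31/800·(0.994700+0.953400))/(1+31/800) = 4547/5000 ≈ 0.909400
step 4 [2y] zero: DF = P = 4389/5000 ≈ 0.877800
step 5 [2.5y] swap r/2=1366/45987: DF=(1 − 1366/45987·(0.994700+0.953400+0.909400+0.877800))/(1+1366/45987) = 4317/5000 ≈ 0.863400
step 6 [3y] zero: DF = P = 8219/10000 ≈ 0.821900
step 7 [3.5y] zero: DF = P = 8089/10000 ≈ 0.808900

1 1/2 9947/10000
2 1 4767/5000
3 3/2 4547/5000
4 2 4389/5000
5 5/2 4317/5000
6 3 8219/10000
7 7/2 8089/10000
s(2y) = (1/(4389/5000) − 1)/(2) = 611/8778 ≈ 6.9606%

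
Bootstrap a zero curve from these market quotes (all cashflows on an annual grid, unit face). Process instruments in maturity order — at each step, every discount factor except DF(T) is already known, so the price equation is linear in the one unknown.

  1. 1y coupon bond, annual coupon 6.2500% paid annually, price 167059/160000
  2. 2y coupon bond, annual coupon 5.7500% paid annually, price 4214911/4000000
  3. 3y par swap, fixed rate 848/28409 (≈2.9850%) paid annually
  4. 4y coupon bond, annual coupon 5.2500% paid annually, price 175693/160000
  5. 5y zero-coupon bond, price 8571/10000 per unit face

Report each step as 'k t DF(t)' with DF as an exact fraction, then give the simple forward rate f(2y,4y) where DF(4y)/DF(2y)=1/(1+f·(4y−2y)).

step 1 [1y] bond c/1=1/16: DF=(167059/160000 − 1/16·(0))/(1+1/16) = 9827/10000 ≈ 0.982700
step 2 [2y] bond c/1=23/400: DF=(4214911/4000000 − 23/400·(0.982700))/(1+23/400) = 943/1000 ≈ 0.943000
step 3 [3y] swap r/1=848/28409: DF=(1 − 848/28409·(0.982700+0.943000))/(1+848/28409) = 572/625 ≈ 0.915200
step 4 [4y] bond c/1=21/400: DF=(175693/160000 − 21/400·(0.982700+0.943000+0.915200))/(1+21/400) = 1127/1250 ≈ 0.901600
step 5 [5y] zero: DF = P = 8571/10000 ≈ 0.857100

1 1 9827/10000
2 2 943/1000
3 3 572/625
4 4 1127/1250
5 5 8571/10000
f(2y,4y) = ((943/1000)/(1127/1250) − 1)/(2) = 9/392 ≈ 2.2959%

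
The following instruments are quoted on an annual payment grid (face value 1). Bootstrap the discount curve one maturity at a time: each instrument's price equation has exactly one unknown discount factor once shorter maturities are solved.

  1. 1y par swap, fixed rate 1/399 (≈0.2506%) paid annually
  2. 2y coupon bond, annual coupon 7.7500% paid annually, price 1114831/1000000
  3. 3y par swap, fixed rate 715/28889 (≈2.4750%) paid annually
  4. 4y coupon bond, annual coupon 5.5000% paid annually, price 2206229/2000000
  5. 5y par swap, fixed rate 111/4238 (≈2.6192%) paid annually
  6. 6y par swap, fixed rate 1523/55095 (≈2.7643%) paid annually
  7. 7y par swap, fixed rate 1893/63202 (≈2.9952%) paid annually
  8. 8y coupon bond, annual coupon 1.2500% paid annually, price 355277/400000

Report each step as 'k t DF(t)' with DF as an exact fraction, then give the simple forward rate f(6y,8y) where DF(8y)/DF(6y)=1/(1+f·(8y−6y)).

step 1 [1y] swap r/1=1/399: DF=(1 − 1/399·(0))/(1+1/399) = 399/400 ≈ 0.997500
step 2 [2y] bond c/1=31/400: DF=(1114831/1000000 − 31/400·(0.997500))/(1+31/400) = 9629/10000 ≈ 0.962900
step 3 [3y] swap r/1=715/28889: DF=(1 − 715/28889·(0.997500+0.962900))/(1+715/28889) = 1857/2000 ≈ 0.928500
step 4 [4y] bond c/1=11/200: DF=(2206229/2000000 − 11/200·(0.997500+0.962900+0.928500))/(1+11/200) = 179/200 ≈ 0.895000
step 5 [5y] swap r/1=111/4238: DF=(1 − 111/4238·(0.997500+0.962900+0.928500+0.895000))/(1+111/4238) = 8779/10000 ≈ 0.877900
step 6 [6y] swap r/1=1523/55095: DF=(1 − 1523/55095·(0.997500+0.962900+0.928500+0.895000+0.877900))/(1+1523/55095) = 8477/10000 ≈ 0.847700
step 7 [7y] swap r/1=1893/63202: DF=(1 − 1893/63202·(0.997500+0.962900+0.928500+0.895000+0.877900+0.847700))/(1+1893/63202) = 8107/10000 ≈ 0.810700
step 8 [8y] bond c/1=1/80: DF=(355277/400000 − 1/80·(0.997500+0.962900+0.928500+0.895000+0.877900+0.847700+0.810700))/(1+1/80) = 999/1250 ≈ 0.799200

1 1 399/400
2 2 9629/10000
3 3 1857/2000
4 4 179/200
5 5 8779/10000
6 6 8477/10000
7 7 8107/10000
8 8 999/1250
f(6y,8y) = ((8477/10000)/(999/1250) − 1)/(2) = 485/15984 ≈ 3.0343%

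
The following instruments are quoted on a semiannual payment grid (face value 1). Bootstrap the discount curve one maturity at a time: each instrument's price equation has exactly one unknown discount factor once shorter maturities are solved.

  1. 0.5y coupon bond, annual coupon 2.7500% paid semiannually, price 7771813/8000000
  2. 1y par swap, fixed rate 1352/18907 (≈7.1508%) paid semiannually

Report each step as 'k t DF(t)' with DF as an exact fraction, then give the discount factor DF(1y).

1 1/2 9583/10000
2 1 2331/2500
DF(1y) = 2331/2500 ≈ 0.932400

step 1 [0.5y] bond c/2=11/800: DF=(7771813/8000000 − 11/800·(0))/(1+11/800) = 9583/10000 ≈ 0.958300
step 2 [1y] swap r/2=676/18907: DF=(1 − 676/18907·(0.958300))/(1+676/18907) = 2331/2500 ≈ 0.932400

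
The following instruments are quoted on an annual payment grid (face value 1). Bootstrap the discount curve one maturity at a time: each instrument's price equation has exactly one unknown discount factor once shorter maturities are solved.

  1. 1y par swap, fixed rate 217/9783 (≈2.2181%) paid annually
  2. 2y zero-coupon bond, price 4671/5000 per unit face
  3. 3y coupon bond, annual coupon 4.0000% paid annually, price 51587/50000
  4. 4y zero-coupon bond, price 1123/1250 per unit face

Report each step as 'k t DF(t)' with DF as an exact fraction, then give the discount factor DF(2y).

1 1 9783/10000
2 2 4671/5000
3 3 1837/2000
4 4 1123/1250
DF(2y) = 4671/5000 ≈ 0.934200

step 1 [1y] swap r/1=217/9783: DF=(1 − 217/9783·(0))/(1+217/9783) = 9783/10000 ≈ 0.978300
step 2 [2y] zero: DF = P = 4671/5000 ≈ 0.934200
step 3 [3y] bond c/1=1/25: DF=(51587/50000 − 1/25·(0.978300+0.934200))/(1+1/25) = 1837/2000 ≈ 0.918500
step 4 [4y] zero: DF = P = 1123/1250 ≈ 0.898400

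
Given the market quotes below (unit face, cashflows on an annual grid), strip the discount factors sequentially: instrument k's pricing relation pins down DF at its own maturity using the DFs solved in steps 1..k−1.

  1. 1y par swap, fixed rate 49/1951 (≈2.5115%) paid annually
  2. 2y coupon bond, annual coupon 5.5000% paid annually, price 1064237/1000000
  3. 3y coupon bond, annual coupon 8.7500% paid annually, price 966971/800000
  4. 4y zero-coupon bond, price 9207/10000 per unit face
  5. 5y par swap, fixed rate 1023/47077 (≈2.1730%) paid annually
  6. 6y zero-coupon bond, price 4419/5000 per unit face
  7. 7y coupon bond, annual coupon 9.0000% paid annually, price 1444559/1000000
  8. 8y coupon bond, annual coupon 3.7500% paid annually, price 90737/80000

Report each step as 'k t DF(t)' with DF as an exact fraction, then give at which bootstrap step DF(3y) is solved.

1 1 1951/2000
2 2 9579/10000
3 3 9559/10000
4 4 9207/10000
5 5 8977/10000
6 6 4419/5000
7 7 2159/2500
8 8 8599/10000
DF(3y) is solved at step 3

step 1 [1y] swap r/1=49/1951: DF=(1 − 49/1951·(0))/(1+49/1951) = 1951/2000 ≈ 0.975500
step 2 [2y] bond c/1=11/200: DF=(1064237/1000000 − 11/200·(0.975500))/(1+11/200) = 9579/10000 ≈ 0.957900
step 3 [3y] bond c/1=7/80: DF=(966971/800000 − 7/80·(0.975500+0.957900))/(1+7/80) = 9559/10000 ≈ 0.955900
step 4 [4y] zero: DF = P = 9207/10000 ≈ 0.920700
step 5 [5y] swap r/1=1023/47077: DF=(1 − 1023/47077·(0.975500+0.957900+0.955900+0.920700))/(1+1023/47077) = 8977/10000 ≈ 0.897700
step 6 [6y] zero: DF = P = 4419/5000 ≈ 0.883800
step 7 [7y] bond c/1=9/100: DF=(1444559/1000000 − 9/100·(0.975500+0.957900+0.955900+0.920700+0.897700+0.883800))/(1+9/100) = 2159/2500 ≈ 0.863600
step 8 [8y] bond c/1=3/80: DF=(90737/80000 − 3/80·(0.975500+0.957900+0.955900+0.920700+0.897700+0.883800+0.863600))/(1+3/80) = 8599/10000 ≈ 0.859900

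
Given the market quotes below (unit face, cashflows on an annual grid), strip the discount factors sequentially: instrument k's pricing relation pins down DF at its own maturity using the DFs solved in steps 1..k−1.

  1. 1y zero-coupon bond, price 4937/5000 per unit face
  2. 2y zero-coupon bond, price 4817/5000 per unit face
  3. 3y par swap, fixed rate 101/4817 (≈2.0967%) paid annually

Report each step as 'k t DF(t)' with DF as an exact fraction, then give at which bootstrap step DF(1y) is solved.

1 1 4937/5000
2 2 4817/5000
3 3 4697/5000
DF(1y) is solved at step 1

step 1 [1y] zero: DF = P = 4937/5000 ≈ 0.987400
step 2 [2y] zero: DF = P = 4817/5000 ≈ 0.963400
step 3 [3y] swap r/1=101/4817: DF=(1 − 101/4817·(0.987400+0.963400))/(1+101/4817) = 4697/5000 ≈ 0.939400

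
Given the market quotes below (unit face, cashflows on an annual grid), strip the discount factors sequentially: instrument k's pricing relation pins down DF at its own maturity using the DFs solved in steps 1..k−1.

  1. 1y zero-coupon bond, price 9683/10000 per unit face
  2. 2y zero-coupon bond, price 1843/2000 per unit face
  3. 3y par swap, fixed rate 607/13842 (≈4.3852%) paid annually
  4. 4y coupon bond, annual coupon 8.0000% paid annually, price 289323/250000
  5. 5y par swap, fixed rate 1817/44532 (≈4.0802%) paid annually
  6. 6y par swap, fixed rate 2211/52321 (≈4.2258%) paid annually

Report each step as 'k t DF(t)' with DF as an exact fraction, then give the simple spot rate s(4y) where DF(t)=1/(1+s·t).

step 1 [1y] zero: DF = P = 9683/10000 ≈ 0.968300
step 2 [2y] zero: DF = P = 1843/2000 ≈ 0.921500
step 3 [3y] swap r/1=607/13842: DF=(1 − 607/13842·(0.968300+0.921500))/(1+607/13842) = 4393/5000 ≈ 0.878600
step 4 [4y] bond c/1=2/25: DF=(289323/250000 − 2/25·(0.968300+0.921500+0.878600))/(1+2/25) = 1733/2000 ≈ 0.866500
step 5 [5y] swap r/1=1817/44532: DF=(1 − 1817/44532·(0.968300+0.921500+0.878600+0.866500))/(1+1817/44532) = 8183/10000 ≈ 0.818300
step 6 [6y] swap r/1=2211/52321: DF=(1 − 2211/52321·(0.968300+0.921500+0.878600+0.866500+0.818300))/(1+2211/52321) = 7789/10000 ≈ 0.778900

1 1 9683/10000
2 2 1843/2000
3 3 4393/5000
4 4 1733/2000
5 5 8183/10000
6 6 7789/10000
s(4y) = (1/(1733/2000) − 1)/(4) = 267/6932 ≈ 3.8517%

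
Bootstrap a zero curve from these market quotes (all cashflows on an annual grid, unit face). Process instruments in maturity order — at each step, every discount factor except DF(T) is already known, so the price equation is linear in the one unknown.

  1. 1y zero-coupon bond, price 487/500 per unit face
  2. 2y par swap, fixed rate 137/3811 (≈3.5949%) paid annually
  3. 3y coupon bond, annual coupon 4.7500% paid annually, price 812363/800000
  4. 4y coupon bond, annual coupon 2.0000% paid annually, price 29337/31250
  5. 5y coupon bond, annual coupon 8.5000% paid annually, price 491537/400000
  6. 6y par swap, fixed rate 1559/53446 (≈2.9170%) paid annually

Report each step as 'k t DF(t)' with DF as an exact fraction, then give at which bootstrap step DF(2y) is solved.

1 1 487/500
2 2 1863/2000
3 3 883/1000
4 4 8657/10000
5 5 8463/10000
6 6 8441/10000
DF(2y) is solved at step 2

step 1 [1y] zero: DF = P = 487/500 ≈ 0.974000
step 2 [2y] swap r/1=137/3811: DF=(1 − 137/3811·(0.974000))/(1+137/3811) = 1863/2000 ≈ 0.931500
step 3 [3y] bond c/1=19/400: DF=(812363/800000 − 19/400·(0.974000+0.931500))/(1+19/400) = 883/1000 ≈ 0.883000
step 4 [4y] bond c/1=1/50: DF=(29337/31250 − 1/50·(0.974000+0.931500+0.883000))/(1+1/50) = 8657/10000 ≈ 0.865700
step 5 [5y] bond c/1=17/200: DF=(491537/400000 − 17/200·(0.974000+0.931500+0.883000+0.865700))/(1+17/200) = 8463/10000 ≈ 0.846300
step 6 [6y] swap r/1=1559/53446: DF=(1 − 1559/53446·(0.974000+0.931500+0.883000+0.865700+0.846300))/(1+1559/53446) = 8441/10000 ≈ 0.844100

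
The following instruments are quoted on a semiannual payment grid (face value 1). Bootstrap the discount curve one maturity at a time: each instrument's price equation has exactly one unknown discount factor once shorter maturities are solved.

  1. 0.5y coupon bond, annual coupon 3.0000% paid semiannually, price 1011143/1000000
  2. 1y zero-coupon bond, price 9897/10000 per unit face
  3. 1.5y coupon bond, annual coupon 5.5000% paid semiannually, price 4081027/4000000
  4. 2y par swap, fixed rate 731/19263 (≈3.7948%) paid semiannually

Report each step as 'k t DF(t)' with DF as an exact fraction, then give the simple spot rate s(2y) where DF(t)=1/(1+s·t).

step 1 [0.5y] bond c/2=3/200: DF=(1011143/1000000 − 3/200·(0))/(1+3/200) = 4981/5000 ≈ 0.996200
step 2 [1y] zero: DF = P = 9897/10000 ≈ 0.989700
step 3 [1.5y] bond c/2=11/400: DF=(4081027/4000000 − 11/400·(0.996200+0.989700))/(1+11/400) = 4699/5000 ≈ 0.939800
step 4 [2y] swap r/2=731/38526: DF=(1 − 731/38526·(0.996200+0.989700+0.939800))/(1+731/38526) = 9269/10000 ≈ 0.926900

1 1/2 4981/5000
2 1 9897/10000
3 3/2 4699/5000
4 2 9269/10000
s(2y) = (1/(9269/10000) − 1)/(2) = 731/18538 ≈ 3.9433%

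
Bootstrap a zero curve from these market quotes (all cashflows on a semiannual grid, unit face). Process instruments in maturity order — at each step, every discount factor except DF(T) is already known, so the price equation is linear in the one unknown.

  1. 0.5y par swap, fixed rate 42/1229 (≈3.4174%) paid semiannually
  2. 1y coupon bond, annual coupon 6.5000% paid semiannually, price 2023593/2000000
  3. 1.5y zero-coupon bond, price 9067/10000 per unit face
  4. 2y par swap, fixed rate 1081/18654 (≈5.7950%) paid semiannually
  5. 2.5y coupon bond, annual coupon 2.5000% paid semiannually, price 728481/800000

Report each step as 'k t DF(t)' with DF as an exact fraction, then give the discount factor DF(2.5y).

step 1 [0.5y] swap r/2=21/1229: DF=(1 − 21/1229·(0))/(1+21/1229) = 1229/1250 ≈ 0.983200
step 2 [1y] bond c/2=13/400: DF=(2023593/2000000 − 13/400·(0.983200))/(1+13/400) = 949/1000 ≈ 0.949000
step 3 [1.5y] zero: DF = P = 9067/10000 ≈ 0.906700
step 4 [2y] swap r/2=1081/37308: DF=(1 − 1081/37308·(0.983200+0.949000+0.906700))/(1+1081/37308) = 8919/10000 ≈ 0.891900
step 5 [2.5y] bond c/2=1/80: DF=(728481/800000 − 1/80·(0.983200+0.949000+0.906700+0.891900))/(1+1/80) = 8533/10000 ≈ 0.853300

1 1/2 1229/1250
2 1 949/1000
3 3/2 9067/10000
4 2 8919/10000
5 5/2 8533/10000
DF(2.5y) = 8533/10000 ≈ 0.853300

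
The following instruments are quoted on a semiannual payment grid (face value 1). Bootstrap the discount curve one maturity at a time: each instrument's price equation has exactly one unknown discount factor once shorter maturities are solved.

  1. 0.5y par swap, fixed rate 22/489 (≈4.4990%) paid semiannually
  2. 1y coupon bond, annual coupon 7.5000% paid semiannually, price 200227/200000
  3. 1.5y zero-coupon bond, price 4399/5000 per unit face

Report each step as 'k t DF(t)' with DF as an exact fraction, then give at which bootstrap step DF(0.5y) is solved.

1 1/2 489/500
2 1 581/625
3 3/2 4399/5000
DF(0.5y) is solved at step 1

step 1 [0.5y] swap r/2=11/489: DF=(1 − 11/489·(0))/(1+11/489) = 489/500 ≈ 0.978000
step 2 [1y] bond c/2=3/80: DF=(200227/200000 − 3/80·(0.978000))/(1+3/80) = 581/625 ≈ 0.929600
step 3 [1.5y] zero: DF = P = 4399/5000 ≈ 0.879800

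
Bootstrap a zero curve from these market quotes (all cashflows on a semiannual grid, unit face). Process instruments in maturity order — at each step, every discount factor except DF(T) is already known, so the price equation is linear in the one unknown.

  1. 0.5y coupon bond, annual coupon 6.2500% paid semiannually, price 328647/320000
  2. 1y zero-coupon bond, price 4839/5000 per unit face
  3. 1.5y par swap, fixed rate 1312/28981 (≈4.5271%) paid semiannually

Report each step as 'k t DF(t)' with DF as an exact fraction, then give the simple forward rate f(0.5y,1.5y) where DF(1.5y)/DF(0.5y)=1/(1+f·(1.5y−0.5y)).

1 1/2 9959/10000
2 1 4839/5000
3 3/2 584/625
f(0.5y,1.5y) = ((9959/10000)/(584/625) − 1)/(1) = 615/9344 ≈ 6.5818%

step 1 [0.5y] bond c/2=1/32: DF=(328647/320000 − 1/32·(0))/(1+1/32) = 9959/10000 ≈ 0.995900
step 2 [1y] zero: DF = P = 4839/5000 ≈ 0.967800
step 3 [1.5y] swap r/2=656/28981: DF=(1 − 656/28981·(0.995900+0.967800))/(1+656/28981) = 584/625 ≈ 0.934400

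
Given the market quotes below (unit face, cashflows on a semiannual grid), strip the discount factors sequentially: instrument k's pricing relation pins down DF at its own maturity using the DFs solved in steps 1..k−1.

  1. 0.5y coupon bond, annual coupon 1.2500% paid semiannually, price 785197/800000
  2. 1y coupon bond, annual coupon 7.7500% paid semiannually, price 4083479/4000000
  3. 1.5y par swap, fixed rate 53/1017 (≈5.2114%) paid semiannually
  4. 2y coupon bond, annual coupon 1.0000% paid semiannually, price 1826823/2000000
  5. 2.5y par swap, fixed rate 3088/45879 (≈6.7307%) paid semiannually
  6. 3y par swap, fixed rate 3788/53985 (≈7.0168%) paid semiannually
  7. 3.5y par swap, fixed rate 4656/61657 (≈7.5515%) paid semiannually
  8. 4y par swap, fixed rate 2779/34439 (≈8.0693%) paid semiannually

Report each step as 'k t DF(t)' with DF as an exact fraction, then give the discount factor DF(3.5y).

1 1/2 4877/5000
2 1 1183/1250
3 3/2 4629/5000
4 2 8947/10000
5 5/2 1057/1250
6 3 4053/5000
7 7/2 959/1250
8 4 7221/10000
DF(3.5y) = 959/1250 ≈ 0.767200

step 1 [0.5y] bond c/2=1/160: DF=(785197/800000 − 1/160·(0))/(1+1/160) = 4877/5000 ≈ 0.975400
step 2 [1y] bond c/2=31/800: DF=(4083479/4000000 − 31/800·(0.975400))/(1+31/800) = 1183/1250 ≈ 0.946400
step 3 [1.5y] swap r/2=53/2034: DF=(1 − 53/2034·(0.975400+0.946400))/(1+53/2034) = 4629/5000 ≈ 0.925800
step 4 [2y] bond c/2=1/200: DF=(1826823/2000000 − 1/200·(0.975400+0.946400+0.925800))/(1+1/200) = 8947/10000 ≈ 0.894700
step 5 [2.5y] swap r/2=1544/45879: DF=(1 − 1544/45879·(0.975400+0.946400+0.925800+0.894700))/(1+1544/45879) = 1057/1250 ≈ 0.845600
step 6 [3y] swap r/2=1894/53985: DF=(1 − 1894/53985·(0.975400+0.946400+0.925800+0.894700+0.845600))/(1+1894/53985) = 4053/5000 ≈ 0.810600
step 7 [3.5y] swap r/2=2328/61657: DF=(1 − 2328/61657·(0.975400+0.946400+0.925800+0.894700+0.845600+0.810600))/(1+2328/61657) = 959/1250 ≈ 0.767200
step 8 [4y] swap r/2=2779/68878: DF=(1 − 2779/68878·(0.975400+0.946400+0.925800+0.894700+0.845600+0.810600+0.767200))/(1+2779/68878) = 7221/10000 ≈ 0.722100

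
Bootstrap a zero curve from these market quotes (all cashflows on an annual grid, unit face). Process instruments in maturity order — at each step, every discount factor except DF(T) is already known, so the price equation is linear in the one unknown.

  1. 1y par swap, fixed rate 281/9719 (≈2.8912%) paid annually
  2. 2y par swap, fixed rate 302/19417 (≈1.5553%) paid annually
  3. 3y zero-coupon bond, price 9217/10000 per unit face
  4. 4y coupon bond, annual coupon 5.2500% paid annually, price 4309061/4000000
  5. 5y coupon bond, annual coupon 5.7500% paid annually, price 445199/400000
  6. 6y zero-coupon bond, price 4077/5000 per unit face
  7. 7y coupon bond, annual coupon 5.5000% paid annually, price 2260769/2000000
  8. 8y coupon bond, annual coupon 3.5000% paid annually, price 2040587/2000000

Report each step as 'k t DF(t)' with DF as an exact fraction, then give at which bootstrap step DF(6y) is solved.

step 1 [1y] swap r/1=281/9719: DF=(1 − 281/9719·(0))/(1+281/9719) = 9719/10000 ≈ 0.971900
step 2 [2y] swap r/1=302/19417: DF=(1 − 302/19417·(0.971900))/(1+302/19417) = 4849/5000 ≈ 0.969800
step 3 [3y] zero: DF = P = 9217/10000 ≈ 0.921700
step 4 [4y] bond c/1=21/400: DF=(4309061/4000000 − 21/400·(0.971900+0.969800+0.921700))/(1+21/400) = 8807/10000 ≈ 0.880700
step 5 [5y] bond c/1=23/400: DF=(445199/400000 − 23/400·(0.971900+0.969800+0.921700+0.880700))/(1+23/400) = 8489/10000 ≈ 0.848900
step 6 [6y] zero: DF = P = 4077/5000 ≈ 0.815400
step 7 [7y] bond c/1=11/200: DF=(2260769/2000000 − 11/200·(0.971900+0.969800+0.921700+0.880700+0.848900+0.815400))/(1+11/200) = 1579/2000 ≈ 0.789500
step 8 [8y] bond c/1=7/200: DF=(2040587/2000000 − 7/200·(0.971900+0.969800+0.921700+0.880700+0.848900+0.815400+0.789500))/(1+7/200) = 3881/5000 ≈ 0.776200

1 1 9719/10000
2 2 4849/5000
3 3 9217/10000
4 4 8807/10000
5 5 8489/10000
6 6 4077/5000
7 7 1579/2000
8 8 3881/5000
DF(6y) is solved at step 6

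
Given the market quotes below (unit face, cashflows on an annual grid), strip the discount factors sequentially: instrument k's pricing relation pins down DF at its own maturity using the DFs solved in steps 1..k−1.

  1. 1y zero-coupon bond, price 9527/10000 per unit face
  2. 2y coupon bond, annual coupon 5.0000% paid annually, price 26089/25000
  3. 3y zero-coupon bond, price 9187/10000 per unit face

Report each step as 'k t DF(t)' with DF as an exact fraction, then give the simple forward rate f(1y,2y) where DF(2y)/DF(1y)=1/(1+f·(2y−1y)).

1 1 9527/10000
2 2 1897/2000
3 3 9187/10000
f(1y,2y) = ((9527/10000)/(1897/2000) − 1)/(1) = 6/1355 ≈ 0.4428%

step 1 [1y] zero: DF = P = 9527/10000 ≈ 0.952700
step 2 [2y] bond c/1=1/20: DF=(26089/25000 − 1/20·(0.952700))/(1+1/20) = 1897/2000 ≈ 0.948500
step 3 [3y] zero: DF = P = 9187/10000 ≈ 0.918700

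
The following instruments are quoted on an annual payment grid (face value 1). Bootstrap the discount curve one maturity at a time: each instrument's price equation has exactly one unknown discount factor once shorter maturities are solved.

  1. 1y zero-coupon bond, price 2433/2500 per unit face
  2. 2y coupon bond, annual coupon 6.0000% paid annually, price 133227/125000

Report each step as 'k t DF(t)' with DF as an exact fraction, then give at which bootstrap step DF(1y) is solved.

step 1 [1y] zero: DF = P = 2433/2500 ≈ 0.973200
step 2 [2y] bond c/1=3/50: DF=(133227/125000 − 3/50·(0.973200))/(1+3/50) = 594/625 ≈ 0.950400

1 1 2433/2500
2 2 594/625
DF(1y) is solved at step 1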